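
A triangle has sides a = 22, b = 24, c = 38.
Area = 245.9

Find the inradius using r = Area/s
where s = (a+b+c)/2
s = (22 + 24 + 38)/2 = 84/2 = 42
r = Area/s = 245.9/42 ≈ 5.85476

r = 5.855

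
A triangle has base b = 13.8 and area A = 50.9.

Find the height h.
A = ½·b·h  ⇒  h = 2A/b = 2·50.9/13.8 = 101.8/13.8 ≈ 7.37681

h = 7.377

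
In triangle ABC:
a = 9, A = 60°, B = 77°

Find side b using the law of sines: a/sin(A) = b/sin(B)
a/sin(A) = b/sin(B)  ⇒  b = a·sin(B)/sin(A) = 9·sin(77°)/sin(60°)
sin(77°) ≈ 0.97437, sin(60°) ≈ 0.866025
b ≈ 9·0.97437/0.866025 ≈ 8.76933/0.866025 ≈ 10.126

b = 10.13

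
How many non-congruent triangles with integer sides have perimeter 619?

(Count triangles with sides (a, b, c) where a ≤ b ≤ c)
Let a ≤ b ≤ c with a + b + c = 619. The only binding inequality is a + b > c, i.e. 619 − c > c, so c < 619/2; and c ≥ 619/3 since c is the largest side.
So 207 ≤ c ≤ 309. For each c, b runs from ⌈(619 − c)/2⌉ up to c (then a = 619 − b − c satisfies 1 ≤ a ≤ b automatically), giving c − ⌈(619 − c)/2⌉ + 1 choices.
Summing over c: 2 + 3 + 5 + 6 + … + 153 + 155  (103 terms, c = 207, …, 309) = 8060
Check (closed form: nearest integer to p²/48 for even p, (p+3)²/48 for odd p): (619+3)²/48 = 622²/48 = 386884/48 ≈ 8060.08 → 8060

8060 triangles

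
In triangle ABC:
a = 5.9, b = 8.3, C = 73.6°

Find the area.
Two sides and the included angle (SAS): A = ½·a·b·sin(C) = ½·5.9·8.3·sin(73.6°)
sin(73.6°) ≈ 0.959314
A ≈ ½·48.97·0.959314 = 24.485·0.959314 ≈ 23.4888

Area = 23.49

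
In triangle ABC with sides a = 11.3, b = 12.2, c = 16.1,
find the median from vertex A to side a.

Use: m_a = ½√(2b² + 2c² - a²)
m_a = ½√(2·12.2² + 2·16.1² − 11.3²) = ½√(2·148.84 + 2·259.21 − 127.69) = ½√(297.68 + 518.42 − 127.69) = ½√688.41
√688.41 ≈ 26.2376, so m_a ≈ 13.1188

m_a = 13.12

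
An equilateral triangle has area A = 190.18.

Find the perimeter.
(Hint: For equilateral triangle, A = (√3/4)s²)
A = (√3/4)s²  ⇒  s² = 4A/√3 = 4·190.18/√3 = 760.72/1.73205 ≈ 439.202
s ≈ √439.202 ≈ 20.9571
Perimeter = 3s ≈ 3·20.9571 ≈ 62.8714

Perimeter = 62.87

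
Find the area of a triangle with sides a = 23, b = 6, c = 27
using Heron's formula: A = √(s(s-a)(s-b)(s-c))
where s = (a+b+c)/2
s = (23 + 6 + 27)/2 = 56/2 = 28
s − a = 5, s − b = 22, s − c = 1
s(s−a)(s−b)(s−c) = 28·5·22·1 = 3080
Area = √3080 ≈ 55.4977

s = 28.0, Area = 55.5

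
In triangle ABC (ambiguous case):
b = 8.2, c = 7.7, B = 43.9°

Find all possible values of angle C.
b/sin(B) = c/sin(C)  ⇒  sin(C) = c·sin(B)/b = 7.7·sin(43.9°)/8.2
sin(43.9°) ≈ 0.693402
sin(C) ≈ 7.7·0.693402/8.2 ≈ 5.33919/8.2 ≈ 0.651121
Candidate 1: C₁ = arcsin(0.651121) ≈ 40.6262°  →  A = 180° − 43.9° − 40.6262° ≈ 95.4738° > 0, valid
Candidate 2: C₂ = 180° − C₁ ≈ 139.374°  →  A = 180° − 43.9° − 139.374° ≈ -3.2738° ≤ 0, not a valid triangle

C = 40.63° (one solution)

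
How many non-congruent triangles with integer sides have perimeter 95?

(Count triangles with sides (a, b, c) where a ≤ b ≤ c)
Let a ≤ b ≤ c with a + b + c = 95. The only binding inequality is a + b > c, i.e. 95 − c > c, so c < 95/2; and c ≥ 95/3 since c is the largest side.
So 32 ≤ c ≤ 47. For each c, b runs from ⌈(95 − c)/2⌉ up to c (then a = 95 − b − c satisfies 1 ≤ a ≤ b automatically), giving c − ⌈(95 − c)/2⌉ + 1 choices.
Summing over c: 1 + 3 + 4 + 6 + … + 22 + 24  (16 terms, c = 32, …, 47) = 200
Check (closed form: nearest integer to p²/48 for even p, (p+3)²/48 for odd p): (95+3)²/48 = 98²/48 = 9604/48 ≈ 200.08 → 200

200 triangles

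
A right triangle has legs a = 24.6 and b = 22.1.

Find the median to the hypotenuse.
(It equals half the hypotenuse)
Hypotenuse c = √(a² + b²) = √(605.16 + 488.41) = √1093.57 ≈ 33.0692
Median to hypotenuse = c/2 ≈ 33.0692/2 ≈ 16.5346

Median = 16.53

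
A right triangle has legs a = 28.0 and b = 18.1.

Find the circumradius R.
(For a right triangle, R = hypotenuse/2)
Hypotenuse c = √(a² + b²) = √(784 + 327.61) = √1111.61 ≈ 33.3408
R = c/2 ≈ 33.3408/2 ≈ 16.6704

R = 16.67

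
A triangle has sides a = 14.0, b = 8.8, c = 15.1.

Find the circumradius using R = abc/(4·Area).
First find the area with Heron's formula.
s = (14.0 + 8.8 + 15.1)/2 = 18.95
Area = √(s(s−a)(s−b)(s−c)) = √(18.95·4.95·10.15·3.85) ≈ √3665.57 ≈ 60.5439
abc = 14.0·8.8·15.1 = 1860.32
R = abc/(4·Area) ≈ 1860.32/(4·60.5439) = 1860.32/242.176 ≈ 7.6817

R = 7.682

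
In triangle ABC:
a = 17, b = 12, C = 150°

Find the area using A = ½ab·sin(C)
A = ½·a·b·sin(C) = ½·17·12·sin(150°)
sin(150°) ≈ 0.5
A ≈ ½·204·0.5 = 102·0.5 ≈ 51

Area = 51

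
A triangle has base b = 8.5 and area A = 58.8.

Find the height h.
A = ½·b·h  ⇒  h = 2A/b = 2·58.8/8.5 = 117.6/8.5 ≈ 13.8353

h = 13.84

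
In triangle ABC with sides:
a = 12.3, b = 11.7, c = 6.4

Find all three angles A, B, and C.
Law of cosines for each angle (a² = 151.29, b² = 136.89, c² = 40.96):
cos(A) = (b² + c² − a²)/(2bc) = (136.89 + 40.96 − 151.29)/(2·11.7·6.4) = 26.56/149.76 ≈ 0.17735  ⇒  A ≈ 79.7845°
cos(B) = (a² + c² − b²)/(2ac) = (151.29 + 40.96 − 136.89)/(2·12.3·6.4) = 55.36/157.44 ≈ 0.351626  ⇒  B ≈ 69.4132°
cos(C) = (a² + b² − c²)/(2ab) = (151.29 + 136.89 − 40.96)/(2·12.3·11.7) = 247.22/287.82 ≈ 0.85894  ⇒  C ≈ 30.8023°
Check: A + B + C ≈ 180°

A = 79.78°, B = 69.41°, C = 30.8°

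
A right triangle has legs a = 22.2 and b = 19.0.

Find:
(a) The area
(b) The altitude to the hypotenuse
(a) The legs are perpendicular, so Area = ½·a·b = ½·22.2·19.0 = ½·421.8 = 210.9
(b) Hypotenuse c = √(a² + b²) = √(492.84 + 361) = √853.84 ≈ 29.2205
    Area = ½·c·h_c  ⇒  h_c = 2·Area/c = 421.8/29.2205 ≈ 14.4351

Area = 210.9, h_c = 14.44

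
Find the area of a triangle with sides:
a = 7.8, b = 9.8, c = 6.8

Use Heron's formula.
s = (7.8 + 9.8 + 6.8)/2 = 24.4/2 = 12.2
s − a = 4.4, s − b = 2.4, s − c = 5.4
s(s−a)(s−b)(s−c) = 12.2·4.4·2.4·5.4 ≈ 695.693
Area = √695.693 ≈ 26.376

Area = 26.38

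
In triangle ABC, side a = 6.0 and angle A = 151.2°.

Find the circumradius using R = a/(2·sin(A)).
R = a/(2·sin(A)) = 6.0/(2·sin(151.2°))
sin(151.2°) ≈ 0.481754
R ≈ 6.0/(2·0.481754) = 6.0/0.963507 ≈ 6.22725

R = 6.227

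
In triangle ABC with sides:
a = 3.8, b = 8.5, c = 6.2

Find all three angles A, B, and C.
Law of cosines for each angle (a² = 14.44, b² = 72.25, c² = 38.44):
cos(A) = (b² + c² − a²)/(2bc) = (72.25 + 38.44 − 14.44)/(2·8.5·6.2) = 96.25/105.4 ≈ 0.913188  ⇒  A ≈ 24.0503°
cos(B) = (a² + c² − b²)/(2ac) = (14.44 + 38.44 − 72.25)/(2·3.8·6.2) = -19.37/47.12 ≈ -0.411078  ⇒  B ≈ 114.273°
cos(C) = (a² + b² − c²)/(2ab) = (14.44 + 72.25 − 38.44)/(2·3.8·8.5) = 48.25/64.6 ≈ 0.746904  ⇒  C ≈ 41.6771°
Check: A + B + C ≈ 180°

A = 24.05°, B = 114.3°, C = 41.68°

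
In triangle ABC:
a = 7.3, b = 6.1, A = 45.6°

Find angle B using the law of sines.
a/sin(A) = b/sin(B)  ⇒  sin(B) = b·sin(A)/a = 6.1·sin(45.6°)/7.3
sin(45.6°) ≈ 0.714473
sin(B) ≈ 6.1·0.714473/7.3 ≈ 4.35828/7.3 ≈ 0.597025
B = arcsin(0.597025) ≈ 36.6571°
(Since b ≤ a we need B ≤ A, so the obtuse alternative 180° − 36.6571° ≈ 143.343° is rejected.)

B = 36.66°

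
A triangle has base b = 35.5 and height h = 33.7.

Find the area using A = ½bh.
A = ½·b·h = ½·35.5·33.7 = ½·1196.35 = 598.175

Area = 598.175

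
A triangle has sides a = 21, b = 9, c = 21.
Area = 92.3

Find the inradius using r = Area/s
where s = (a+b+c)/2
s = (21 + 9 + 21)/2 = 51/2 = 25.5
r = Area/s = 92.3/25.5 ≈ 3.61961

r = 3.62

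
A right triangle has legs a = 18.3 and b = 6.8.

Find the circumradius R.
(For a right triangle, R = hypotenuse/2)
Hypotenuse c = √(a² + b²) = √(334.89 + 46.24) = √381.13 ≈ 19.5226
R = c/2 ≈ 19.5226/2 ≈ 9.76128

R = 9.761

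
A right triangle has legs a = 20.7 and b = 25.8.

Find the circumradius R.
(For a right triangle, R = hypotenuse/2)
Hypotenuse c = √(a² + b²) = √(428.49 + 665.64) = √1094.13 ≈ 33.0776
R = c/2 ≈ 33.0776/2 ≈ 16.5388

R = 16.54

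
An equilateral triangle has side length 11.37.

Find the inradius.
r = Area/s with s the semi-perimeter.
Area = (√3/4)·11.37² = (√3/4)·129.2769 ≈ 0.433013·129.2769 ≈ 55.9785
s = 3·11.37/2 = 17.055
r ≈ 55.9785/17.055 ≈ 3.28224
(Equivalently r = side/(2√3) = 11.37/3.4641 ≈ 3.28224.)

r = 3.282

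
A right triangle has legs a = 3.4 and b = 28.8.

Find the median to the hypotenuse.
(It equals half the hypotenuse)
Hypotenuse c = √(a² + b²) = √(11.56 + 829.44) = √841 ≈ 29
Median to hypotenuse = c/2 ≈ 29/2 ≈ 14.5

Median = 14.5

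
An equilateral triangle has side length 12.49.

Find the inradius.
r = Area/s with s the semi-perimeter.
Area = (√3/4)·12.49² = (√3/4)·156.0001 ≈ 0.433013·156.0001 ≈ 67.55
s = 3·12.49/2 = 18.735
r ≈ 67.55/18.735 ≈ 3.60555
(Equivalently r = side/(2√3) = 12.49/3.4641 ≈ 3.60555.)

r = 3.606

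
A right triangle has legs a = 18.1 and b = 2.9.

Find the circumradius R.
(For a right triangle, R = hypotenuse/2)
Hypotenuse c = √(a² + b²) = √(327.61 + 8.41) = √336.02 ≈ 18.3308
R = c/2 ≈ 18.3308/2 ≈ 9.16542

R = 9.165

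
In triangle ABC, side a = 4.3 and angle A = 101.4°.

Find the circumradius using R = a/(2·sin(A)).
R = a/(2·sin(A)) = 4.3/(2·sin(101.4°))
sin(101.4°) ≈ 0.980271
R ≈ 4.3/(2·0.980271) = 4.3/1.96054 ≈ 2.19327

R = 2.193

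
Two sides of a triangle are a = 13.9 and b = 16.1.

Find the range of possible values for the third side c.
Triangle inequality: |a − b| < c < a + b
|a − b| = |13.9 − 16.1| = 2.2
a + b = 13.9 + 16.1 = 30

2.2 < c < 30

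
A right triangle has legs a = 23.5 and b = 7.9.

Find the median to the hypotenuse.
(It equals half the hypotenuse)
Hypotenuse c = √(a² + b²) = √(552.25 + 62.41) = √614.66 ≈ 24.7923
Median to hypotenuse = c/2 ≈ 24.7923/2 ≈ 12.3962

Median = 12.4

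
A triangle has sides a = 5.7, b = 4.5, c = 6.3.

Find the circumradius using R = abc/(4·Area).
First find the area with Heron's formula.
s = (5.7 + 4.5 + 6.3)/2 = 8.25
Area = √(s(s−a)(s−b)(s−c)) = √(8.25·2.55·3.75·1.95) ≈ √153.837 ≈ 12.4031
abc = 5.7·4.5·6.3 = 161.595
R = abc/(4·Area) ≈ 161.595/(4·12.4031) = 161.595/49.6124 ≈ 3.25715

R = 3.257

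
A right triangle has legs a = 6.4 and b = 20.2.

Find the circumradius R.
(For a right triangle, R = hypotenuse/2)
Hypotenuse c = √(a² + b²) = √(40.96 + 408.04) = √449 ≈ 21.1896
R = c/2 ≈ 21.1896/2 ≈ 10.5948

R = 10.59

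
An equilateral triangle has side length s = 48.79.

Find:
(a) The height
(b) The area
(a) The height splits the triangle into two 30-60-90 halves: h = s·√3/2 = 48.79·1.73205/2 ≈ 84.5068/2 ≈ 42.2534
(b) Area = (√3/4)·s² = (√3/4)·48.79² = (√3/4)·2380.4641 ≈ 0.433013·2380.4641 ≈ 1030.77

Height = 42.25, Area = 1031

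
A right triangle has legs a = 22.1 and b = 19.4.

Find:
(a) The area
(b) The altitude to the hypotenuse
(a) The legs are perpendicular, so Area = ½·a·b = ½·22.1·19.4 = ½·428.74 = 214.37
(b) Hypotenuse c = √(a² + b²) = √(488.41 + 376.36) = √864.77 ≈ 29.407
    Area = ½·c·h_c  ⇒  h_c = 2·Area/c = 428.74/29.407 ≈ 14.5795

Area = 214.37, h_c = 14.58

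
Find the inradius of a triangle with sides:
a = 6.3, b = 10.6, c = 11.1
r = Area/s where s is the semi-perimeter.
s = (6.3 + 10.6 + 11.1)/2 = 28/2 = 14
Area = √(s(s−a)(s−b)(s−c)) = √(14·7.7·3.4·2.9) ≈ √1062.91 ≈ 32.6023
r ≈ 32.6023/14 ≈ 2.32873

r = 2.329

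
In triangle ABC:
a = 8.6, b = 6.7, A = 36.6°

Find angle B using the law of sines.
a/sin(A) = b/sin(B)  ⇒  sin(B) = b·sin(A)/a = 6.7·sin(36.6°)/8.6
sin(36.6°) ≈ 0.596225
sin(B) ≈ 6.7·0.596225/8.6 ≈ 3.99471/8.6 ≈ 0.464501
B = arcsin(0.464501) ≈ 27.6779°
(Since b ≤ a we need B ≤ A, so the obtuse alternative 180° − 27.6779° ≈ 152.322° is rejected.)

B = 27.68°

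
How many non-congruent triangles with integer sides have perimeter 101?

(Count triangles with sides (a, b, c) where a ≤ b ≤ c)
Let a ≤ b ≤ c with a + b + c = 101. The only binding inequality is a + b > c, i.e. 101 − c > c, so c < 101/2; and c ≥ 101/3 since c is the largest side.
So 34 ≤ c ≤ 50. For each c, b runs from ⌈(101 − c)/2⌉ up to c (then a = 101 − b − c satisfies 1 ≤ a ≤ b automatically), giving c − ⌈(101 − c)/2⌉ + 1 choices.
Summing over c: 1 + 3 + 4 + 6 + … + 24 + 25  (17 terms, c = 34, …, 50) = 225
Check (closed form: nearest integer to p²/48 for even p, (p+3)²/48 for odd p): (101+3)²/48 = 104²/48 = 10816/48 ≈ 225.33 → 225

225 triangles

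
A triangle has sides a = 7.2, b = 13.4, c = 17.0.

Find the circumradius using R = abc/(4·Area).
First find the area with Heron's formula.
s = (7.2 + 13.4 + 17.0)/2 = 18.8
Area = √(s(s−a)(s−b)(s−c)) = √(18.8·11.6·5.4·1.8) ≈ √2119.74 ≈ 46.0406
abc = 7.2·13.4·17.0 = 1640.16
R = abc/(4·Area) ≈ 1640.16/(4·46.0406) = 1640.16/184.162 ≈ 8.90605

R = 8.906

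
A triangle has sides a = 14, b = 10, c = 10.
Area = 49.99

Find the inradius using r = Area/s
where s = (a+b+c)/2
s = (14 + 10 + 10)/2 = 34/2 = 17
r = Area/s = 49.99/17 ≈ 2.94059

r = 2.941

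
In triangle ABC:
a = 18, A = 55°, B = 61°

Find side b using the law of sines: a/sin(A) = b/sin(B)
a/sin(A) = b/sin(B)  ⇒  b = a·sin(B)/sin(A) = 18·sin(61°)/sin(55°)
sin(61°) ≈ 0.87462, sin(55°) ≈ 0.819152
b ≈ 18·0.87462/0.819152 ≈ 15.7432/0.819152 ≈ 19.2188

b = 19.22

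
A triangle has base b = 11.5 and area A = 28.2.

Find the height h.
A = ½·b·h  ⇒  h = 2A/b = 2·28.2/11.5 = 56.4/11.5 ≈ 4.90435

h = 4.904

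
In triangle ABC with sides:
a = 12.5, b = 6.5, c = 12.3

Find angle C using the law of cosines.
c² = a² + b² − 2ab·cos(C)  ⇒  cos(C) = (a² + b² − c²)/(2ab)
cos(C) = (12.5² + 6.5² − 12.3²)/(2·12.5·6.5) = (156.25 + 42.25 − 151.29)/162.5 = 47.21/162.5 ≈ 0.290523
C = arccos(0.290523) ≈ 73.1107°

C = 73.11°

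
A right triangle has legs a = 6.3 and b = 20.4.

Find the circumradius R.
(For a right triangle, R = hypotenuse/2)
Hypotenuse c = √(a² + b²) = √(39.69 + 416.16) = √455.85 ≈ 21.3506
R = c/2 ≈ 21.3506/2 ≈ 10.6753

R = 10.68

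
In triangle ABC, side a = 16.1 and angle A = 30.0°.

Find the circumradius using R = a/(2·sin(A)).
R = a/(2·sin(A)) = 16.1/(2·sin(30.0°))
sin(30.0°) ≈ 0.5
R ≈ 16.1/(2·0.5) = 16.1/1 ≈ 16.1

R = 16.1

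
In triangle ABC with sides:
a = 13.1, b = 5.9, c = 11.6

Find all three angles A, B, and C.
Law of cosines for each angle (a² = 171.61, b² = 34.81, c² = 134.56):
cos(A) = (b² + c² − a²)/(2bc) = (34.81 + 134.56 − 171.61)/(2·5.9·11.6) = -2.24/136.88 ≈ -0.0163647  ⇒  A ≈ 90.9377°
cos(B) = (a² + c² − b²)/(2ac) = (171.61 + 134.56 − 34.81)/(2·13.1·11.6) = 271.36/303.92 ≈ 0.892867  ⇒  B ≈ 26.7643°
cos(C) = (a² + b² − c²)/(2ab) = (171.61 + 34.81 − 134.56)/(2·13.1·5.9) = 71.86/154.58 ≈ 0.464873  ⇒  C ≈ 62.298°
Check: A + B + C ≈ 180°

A = 90.94°, B = 26.76°, C = 62.3°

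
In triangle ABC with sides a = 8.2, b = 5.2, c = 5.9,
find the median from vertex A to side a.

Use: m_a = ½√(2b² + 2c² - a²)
m_a = ½√(2·5.2² + 2·5.9² − 8.2²) = ½√(2·27.04 + 2·34.81 − 67.24) = ½√(54.08 + 69.62 − 67.24) = ½√56.46
√56.46 ≈ 7.51399, so m_a ≈ 3.75699

m_a = 3.757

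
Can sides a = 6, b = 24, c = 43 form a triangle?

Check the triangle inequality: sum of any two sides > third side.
a + b vs c: 6 + 24 = 30 ≤ 43  ✗
a + c vs b: 6 + 43 = 49 > 24  ✓
b + c vs a: 24 + 43 = 67 > 6  ✓

No: 6 + 24 = 30 is not > 43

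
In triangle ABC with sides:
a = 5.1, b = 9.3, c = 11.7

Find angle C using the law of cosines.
c² = a² + b² − 2ab·cos(C)  ⇒  cos(C) = (a² + b² − c²)/(2ab)
cos(C) = (5.1² + 9.3² − 11.7²)/(2·5.1·9.3) = (26.01 + 86.49 − 136.89)/94.86 = -24.39/94.86 ≈ -0.257116
C = arccos(-0.257116) ≈ 104.899°

C = 104.9°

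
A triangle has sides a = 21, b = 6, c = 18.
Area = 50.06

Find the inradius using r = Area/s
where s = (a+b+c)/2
s = (21 + 6 + 18)/2 = 45/2 = 22.5
r = Area/s = 50.06/22.5 ≈ 2.22489

r = 2.225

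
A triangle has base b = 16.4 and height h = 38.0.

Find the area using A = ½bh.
A = ½·b·h = ½·16.4·38.0 = ½·623.2 = 311.6

Area = 311.6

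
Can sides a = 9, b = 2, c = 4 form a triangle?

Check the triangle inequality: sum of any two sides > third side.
a + b vs c: 9 + 2 = 11 > 4  ✓
a + c vs b: 9 + 4 = 13 > 2  ✓
b + c vs a: 2 + 4 = 6 ≤ 9  ✗

No: 2 + 4 = 6 is not > 9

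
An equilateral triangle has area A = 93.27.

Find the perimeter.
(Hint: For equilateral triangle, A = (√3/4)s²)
A = (√3/4)s²  ⇒  s² = 4A/√3 = 4·93.27/√3 = 373.08/1.73205 ≈ 215.398
s ≈ √215.398 ≈ 14.6764
Perimeter = 3s ≈ 3·14.6764 ≈ 44.0293

Perimeter = 44.03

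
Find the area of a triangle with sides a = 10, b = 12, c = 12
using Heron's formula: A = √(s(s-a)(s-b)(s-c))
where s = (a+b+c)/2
s = (10 + 12 + 12)/2 = 34/2 = 17
s − a = 7, s − b = 5, s − c = 5
s(s−a)(s−b)(s−c) = 17·7·5·5 = 2975
Area = √2975 ≈ 54.5436

s = 17.0, Area = 54.54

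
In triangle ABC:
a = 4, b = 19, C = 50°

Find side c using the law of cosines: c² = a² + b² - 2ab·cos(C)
c² = 4² + 19² − 2·4·19·cos(50°)
cos(50°) ≈ 0.642788
c² ≈ 16 + 361 − 152·(0.642788) ≈ 377 − 97.7037 ≈ 279.296
c ≈ √279.296 ≈ 16.7122

c = 16.71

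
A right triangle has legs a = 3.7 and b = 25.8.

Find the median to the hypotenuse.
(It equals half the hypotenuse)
Hypotenuse c = √(a² + b²) = √(13.69 + 665.64) = √679.33 ≈ 26.064
Median to hypotenuse = c/2 ≈ 26.064/2 ≈ 13.032

Median = 13.03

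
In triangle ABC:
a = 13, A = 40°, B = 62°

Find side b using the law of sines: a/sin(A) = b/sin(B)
a/sin(A) = b/sin(B)  ⇒  b = a·sin(B)/sin(A) = 13·sin(62°)/sin(40°)
sin(62°) ≈ 0.882948, sin(40°) ≈ 0.642788
b ≈ 13·0.882948/0.642788 ≈ 11.4783/0.642788 ≈ 17.8571

b = 17.86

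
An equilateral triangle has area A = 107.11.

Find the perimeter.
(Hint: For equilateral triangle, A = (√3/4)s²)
A = (√3/4)s²  ⇒  s² = 4A/√3 = 4·107.11/√3 = 428.44/1.73205 ≈ 247.36
s ≈ √247.36 ≈ 15.7277
Perimeter = 3s ≈ 3·15.7277 ≈ 47.183

Perimeter = 47.18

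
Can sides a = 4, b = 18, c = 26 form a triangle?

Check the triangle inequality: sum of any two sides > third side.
a + b vs c: 4 + 18 = 22 ≤ 26  ✗
a + c vs b: 4 + 26 = 30 > 18  ✓
b + c vs a: 18 + 26 = 44 > 4  ✓

No: 4 + 18 = 22 is not > 26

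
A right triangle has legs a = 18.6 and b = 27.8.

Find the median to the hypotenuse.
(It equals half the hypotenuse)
Hypotenuse c = √(a² + b²) = √(345.96 + 772.84) = √1118.8 ≈ 33.4485
Median to hypotenuse = c/2 ≈ 33.4485/2 ≈ 16.7242

Median = 16.72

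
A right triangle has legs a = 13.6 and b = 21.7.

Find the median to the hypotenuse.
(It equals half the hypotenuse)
Hypotenuse c = √(a² + b²) = √(184.96 + 470.89) = √655.85 ≈ 25.6096
Median to hypotenuse = c/2 ≈ 25.6096/2 ≈ 12.8048

Median = 12.8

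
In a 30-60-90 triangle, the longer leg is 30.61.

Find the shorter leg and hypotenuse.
In a 30-60-90 triangle the sides are in ratio 1 : √3 : 2, so short leg = long leg/√3 and hypotenuse = 2·(short leg).
Short leg = 30.61/√3 ≈ 30.61/1.73205 ≈ 17.6727
Hypotenuse = 2·17.6727 ≈ 35.3454

Short leg = 17.67, Hypotenuse = 35.35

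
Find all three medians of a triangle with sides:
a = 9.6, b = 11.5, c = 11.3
Median formula: m_a = ½√(2b² + 2c² − a²) (and cyclically). a² = 92.16, b² = 132.25, c² = 127.69.
m_a = ½√(2·132.25 + 2·127.69 − 92.16) = ½√427.72 ≈ ½·20.6814 ≈ 10.3407
m_b = ½√(2·92.16 + 2·127.69 − 132.25) = ½√307.45 ≈ ½·17.5343 ≈ 8.76713
m_c = ½√(2·92.16 + 2·132.25 − 127.69) = ½√321.13 ≈ ½·17.9201 ≈ 8.96005

m_a = 10.34, m_b = 8.767, m_c = 8.96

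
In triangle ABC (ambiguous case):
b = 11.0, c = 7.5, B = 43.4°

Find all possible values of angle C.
b/sin(B) = c/sin(C)  ⇒  sin(C) = c·sin(B)/b = 7.5·sin(43.4°)/11.0
sin(43.4°) ≈ 0.687088
sin(C) ≈ 7.5·0.687088/11.0 ≈ 5.15316/11.0 ≈ 0.468469
Candidate 1: C₁ = arcsin(0.468469) ≈ 27.9349°  →  A = 180° − 43.4° − 27.9349° ≈ 108.665° > 0, valid
Candidate 2: C₂ = 180° − C₁ ≈ 152.065°  →  A = 180° − 43.4° − 152.065° ≈ -15.4651° ≤ 0, not a valid triangle

C = 27.93° (one solution)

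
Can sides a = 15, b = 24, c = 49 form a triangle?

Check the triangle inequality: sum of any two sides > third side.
a + b vs c: 15 + 24 = 39 ≤ 49  ✗
a + c vs b: 15 + 49 = 64 > 24  ✓
b + c vs a: 24 + 49 = 73 > 15  ✓

No: 15 + 24 = 39 is not > 49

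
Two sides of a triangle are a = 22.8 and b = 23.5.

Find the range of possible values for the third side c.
Triangle inequality: |a − b| < c < a + b
|a − b| = |22.8 − 23.5| = 0.7
a + b = 22.8 + 23.5 = 46.3

0.7 < c < 46.3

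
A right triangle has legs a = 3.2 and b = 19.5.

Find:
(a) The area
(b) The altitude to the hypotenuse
(a) The legs are perpendicular, so Area = ½·a·b = ½·3.2·19.5 = ½·62.4 = 31.2
(b) Hypotenuse c = √(a² + b²) = √(10.24 + 380.25) = √390.49 ≈ 19.7608
    Area = ½·c·h_c  ⇒  h_c = 2·Area/c = 62.4/19.7608 ≈ 3.15776

Area = 31.2, h_c = 3.158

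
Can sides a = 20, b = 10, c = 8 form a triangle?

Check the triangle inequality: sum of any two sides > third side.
a + b vs c: 20 + 10 = 30 > 8  ✓
a + c vs b: 20 + 8 = 28 > 10  ✓
b + c vs a: 10 + 8 = 18 ≤ 20  ✗

No: 10 + 8 = 18 is not > 20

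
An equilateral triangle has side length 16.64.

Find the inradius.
r = Area/s with s the semi-perimeter.
Area = (√3/4)·16.64² = (√3/4)·276.8896 ≈ 0.433013·276.8896 ≈ 119.897
s = 3·16.64/2 = 24.96
r ≈ 119.897/24.96 ≈ 4.80355
(Equivalently r = side/(2√3) = 16.64/3.4641 ≈ 4.80355.)

r = 4.804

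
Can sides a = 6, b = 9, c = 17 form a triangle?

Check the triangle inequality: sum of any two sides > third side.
a + b vs c: 6 + 9 = 15 ≤ 17  ✗
a + c vs b: 6 + 17 = 23 > 9  ✓
b + c vs a: 9 + 17 = 26 > 6  ✓

No: 6 + 9 = 15 is not > 17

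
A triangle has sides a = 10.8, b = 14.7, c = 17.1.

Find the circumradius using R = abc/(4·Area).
First find the area with Heron's formula.
s = (10.8 + 14.7 + 17.1)/2 = 21.3
Area = √(s(s−a)(s−b)(s−c)) = √(21.3·10.5·6.6·4.2) ≈ √6199.58 ≈ 78.7374
abc = 10.8·14.7·17.1 = 2714.796
R = abc/(4·Area) ≈ 2714.796/(4·78.7374) = 2714.796/314.95 ≈ 8.61978

R = 8.62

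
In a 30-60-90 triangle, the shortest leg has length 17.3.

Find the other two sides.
In a 30-60-90 triangle the sides are in ratio 1 : √3 : 2 (short leg : long leg : hypotenuse).
Long leg = 17.3·√3 ≈ 17.3·1.73205 ≈ 29.9645
Hypotenuse = 2·17.3 = 34.6

Long leg = 17.3√3 = 29.96, Hypotenuse = 34.6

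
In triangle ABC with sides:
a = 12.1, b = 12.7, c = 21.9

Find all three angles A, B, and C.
Law of cosines for each angle (a² = 146.41, b² = 161.29, c² = 479.61):
cos(A) = (b² + c² − a²)/(2bc) = (161.29 + 479.61 − 146.41)/(2·12.7·21.9) = 494.49/556.26 ≈ 0.888955  ⇒  A ≈ 27.2578°
cos(B) = (a² + c² − b²)/(2ac) = (146.41 + 479.61 − 161.29)/(2·12.1·21.9) = 464.73/529.98 ≈ 0.876882  ⇒  B ≈ 28.7315°
cos(C) = (a² + b² − c²)/(2ab) = (146.41 + 161.29 − 479.61)/(2·12.1·12.7) = -171.91/307.34 ≈ -0.559348  ⇒  C ≈ 124.011°
Check: A + B + C ≈ 180°

A = 27.26°, B = 28.73°, C = 124°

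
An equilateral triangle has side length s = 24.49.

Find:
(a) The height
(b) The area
(a) The height splits the triangle into two 30-60-90 halves: h = s·√3/2 = 24.49·1.73205/2 ≈ 42.4179/2 ≈ 21.209
(b) Area = (√3/4)·s² = (√3/4)·24.49² = (√3/4)·599.7601 ≈ 0.433013·599.7601 ≈ 259.704

Height = 21.21, Area = 259.7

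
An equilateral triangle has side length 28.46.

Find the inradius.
r = Area/s with s the semi-perimeter.
Area = (√3/4)·28.46² = (√3/4)·809.9716 ≈ 0.433013·809.9716 ≈ 350.728
s = 3·28.46/2 = 42.69
r ≈ 350.728/42.69 ≈ 8.21569
(Equivalently r = side/(2√3) = 28.46/3.4641 ≈ 8.21569.)

r = 8.216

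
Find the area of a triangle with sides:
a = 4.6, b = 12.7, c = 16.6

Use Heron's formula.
s = (4.6 + 12.7 + 16.6)/2 = 33.9/2 = 16.95
s − a = 12.35, s − b = 4.25, s − c = 0.35
s(s−a)(s−b)(s−c) = 16.95·12.35·4.25·0.35 ≈ 311.382
Area = √311.382 ≈ 17.646

Area = 17.65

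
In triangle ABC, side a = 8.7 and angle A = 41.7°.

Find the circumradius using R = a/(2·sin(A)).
R = a/(2·sin(A)) = 8.7/(2·sin(41.7°))
sin(41.7°) ≈ 0.66523
R ≈ 8.7/(2·0.66523) = 8.7/1.33046 ≈ 6.53909

R = 6.539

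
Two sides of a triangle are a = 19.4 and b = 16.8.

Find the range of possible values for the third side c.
Triangle inequality: |a − b| < c < a + b
|a − b| = |19.4 − 16.8| = 2.6
a + b = 19.4 + 16.8 = 36.2

2.6 < c < 36.2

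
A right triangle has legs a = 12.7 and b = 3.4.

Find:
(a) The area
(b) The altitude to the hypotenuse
(a) The legs are perpendicular, so Area = ½·a·b = ½·12.7·3.4 = ½·43.18 = 21.59
(b) Hypotenuse c = √(a² + b²) = √(161.29 + 11.56) = √172.85 ≈ 13.1472
    Area = ½·c·h_c  ⇒  h_c = 2·Area/c = 43.18/13.1472 ≈ 3.28434

Area = 21.59, h_c = 3.284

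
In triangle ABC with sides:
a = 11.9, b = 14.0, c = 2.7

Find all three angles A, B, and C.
Law of cosines for each angle (a² = 141.61, b² = 196, c² = 7.29):
cos(A) = (b² + c² − a²)/(2bc) = (196 + 7.29 − 141.61)/(2·14.0·2.7) = 61.68/75.6 ≈ 0.815873  ⇒  A ≈ 35.3262°
cos(B) = (a² + c² − b²)/(2ac) = (141.61 + 7.29 − 196)/(2·11.9·2.7) = -47.1/64.26 ≈ -0.73296  ⇒  B ≈ 137.135°
cos(C) = (a² + b² − c²)/(2ab) = (141.61 + 196 − 7.29)/(2·11.9·14.0) = 330.32/333.2 ≈ 0.991357  ⇒  C ≈ 7.53867°
Check: A + B + C ≈ 180°

A = 35.33°, B = 137.1°, C = 7.539°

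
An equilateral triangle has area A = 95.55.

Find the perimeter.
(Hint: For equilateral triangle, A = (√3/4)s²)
A = (√3/4)s²  ⇒  s² = 4A/√3 = 4·95.55/√3 = 382.2/1.73205 ≈ 220.663
s ≈ √220.663 ≈ 14.8547
Perimeter = 3s ≈ 3·14.8547 ≈ 44.5642

Perimeter = 44.56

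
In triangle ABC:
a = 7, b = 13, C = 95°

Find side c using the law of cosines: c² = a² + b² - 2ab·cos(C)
c² = 7² + 13² − 2·7·13·cos(95°)
cos(95°) ≈ -0.0871557
c² ≈ 49 + 169 − 182·(-0.0871557) ≈ 218 + 15.8623 ≈ 233.862
c ≈ √233.862 ≈ 15.2926

c = 15.29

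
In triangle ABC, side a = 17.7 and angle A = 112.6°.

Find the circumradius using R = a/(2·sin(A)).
R = a/(2·sin(A)) = 17.7/(2·sin(112.6°))
sin(112.6°) ≈ 0.92321
R ≈ 17.7/(2·0.92321) = 17.7/1.84642 ≈ 9.58612

R = 9.586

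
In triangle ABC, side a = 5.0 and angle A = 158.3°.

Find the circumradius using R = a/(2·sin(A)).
R = a/(2·sin(A)) = 5.0/(2·sin(158.3°))
sin(158.3°) ≈ 0.369747
R ≈ 5.0/(2·0.369747) = 5.0/0.739494 ≈ 6.76138

R = 6.761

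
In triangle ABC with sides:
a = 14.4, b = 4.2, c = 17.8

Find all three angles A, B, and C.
Law of cosines for each angle (a² = 207.36, b² = 17.64, c² = 316.84):
cos(A) = (b² + c² − a²)/(2bc) = (17.64 + 316.84 − 207.36)/(2·4.2·17.8) = 127.12/149.52 ≈ 0.850187  ⇒  A ≈ 31.768°
cos(B) = (a² + c² − b²)/(2ac) = (207.36 + 316.84 − 17.64)/(2·14.4·17.8) = 506.56/512.64 ≈ 0.98814  ⇒  B ≈ 8.8331°
cos(C) = (a² + b² − c²)/(2ab) = (207.36 + 17.64 − 316.84)/(2·14.4·4.2) = -91.84/120.96 ≈ -0.759259  ⇒  C ≈ 139.399°
Check: A + B + C ≈ 180°

A = 31.77°, B = 8.833°, C = 139.4°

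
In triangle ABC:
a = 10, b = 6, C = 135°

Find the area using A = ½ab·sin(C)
A = ½·a·b·sin(C) = ½·10·6·sin(135°)
sin(135°) ≈ 0.707107
A ≈ ½·60·0.707107 = 30·0.707107 ≈ 21.2132

Area = 21.21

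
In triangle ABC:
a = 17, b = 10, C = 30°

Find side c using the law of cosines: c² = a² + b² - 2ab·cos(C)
c² = 17² + 10² − 2·17·10·cos(30°)
cos(30°) ≈ 0.866025
c² ≈ 289 + 100 − 340·(0.866025) ≈ 389 − 294.449 ≈ 94.5514
c ≈ √94.5514 ≈ 9.72375

c = 9.724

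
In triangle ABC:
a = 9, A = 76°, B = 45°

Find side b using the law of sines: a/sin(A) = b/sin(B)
a/sin(A) = b/sin(B)  ⇒  b = a·sin(B)/sin(A) = 9·sin(45°)/sin(76°)
sin(45°) ≈ 0.707107, sin(76°) ≈ 0.970296
b ≈ 9·0.707107/0.970296 ≈ 6.36396/0.970296 ≈ 6.55878

b = 6.559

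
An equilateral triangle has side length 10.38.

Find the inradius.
r = Area/s with s the semi-perimeter.
Area = (√3/4)·10.38² = (√3/4)·107.7444 ≈ 0.433013·107.7444 ≈ 46.6547
s = 3·10.38/2 = 15.57
r ≈ 46.6547/15.57 ≈ 2.99645
(Equivalently r = side/(2√3) = 10.38/3.4641 ≈ 2.99645.)

r = 2.996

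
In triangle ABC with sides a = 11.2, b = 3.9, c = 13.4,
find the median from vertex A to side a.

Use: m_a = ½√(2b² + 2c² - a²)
m_a = ½√(2·3.9² + 2·13.4² − 11.2²) = ½√(2·15.21 + 2·179.56 − 125.44) = ½√(30.42 + 359.12 − 125.44) = ½√264.1
√264.1 ≈ 16.2512, so m_a ≈ 8.12558

m_a = 8.126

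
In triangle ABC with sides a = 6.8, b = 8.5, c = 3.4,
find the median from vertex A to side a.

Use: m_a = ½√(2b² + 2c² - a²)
m_a = ½√(2·8.5² + 2·3.4² − 6.8²) = ½√(2·72.25 + 2·11.56 − 46.24) = ½√(144.5 + 23.12 − 46.24) = ½√121.38
√121.38 ≈ 11.0173, so m_a ≈ 5.50863

m_a = 5.509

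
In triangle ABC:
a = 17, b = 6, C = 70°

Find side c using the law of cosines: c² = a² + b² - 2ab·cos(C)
c² = 17² + 6² − 2·17·6·cos(70°)
cos(70°) ≈ 0.34202
c² ≈ 289 + 36 − 204·(0.34202) ≈ 325 − 69.7721 ≈ 255.228
c ≈ √255.228 ≈ 15.9759

c = 15.98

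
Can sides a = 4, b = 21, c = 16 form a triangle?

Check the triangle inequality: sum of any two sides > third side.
a + b vs c: 4 + 21 = 25 > 16  ✓
a + c vs b: 4 + 16 = 20 ≤ 21  ✗
b + c vs a: 21 + 16 = 37 > 4  ✓

No: 4 + 16 = 20 is not > 21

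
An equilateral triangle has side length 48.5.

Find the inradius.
r = Area/s with s the semi-perimeter.
Area = (√3/4)·48.5² = (√3/4)·2352.25 ≈ 0.433013·2352.25 ≈ 1018.55
s = 3·48.5/2 = 72.75
r ≈ 1018.55/72.75 ≈ 14.0007
(Equivalently r = side/(2√3) = 48.5/3.4641 ≈ 14.0007.)

r = 14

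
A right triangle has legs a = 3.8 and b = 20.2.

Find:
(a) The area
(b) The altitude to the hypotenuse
(a) The legs are perpendicular, so Area = ½·a·b = ½·3.8·20.2 = ½·76.76 = 38.38
(b) Hypotenuse c = √(a² + b²) = √(14.44 + 408.04) = √422.48 ≈ 20.5543
    Area = ½·c·h_c  ⇒  h_c = 2·Area/c = 76.76/20.5543 ≈ 3.7345

Area = 38.38, h_c = 3.734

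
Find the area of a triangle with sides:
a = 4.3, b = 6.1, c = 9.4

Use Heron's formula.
s = (4.3 + 6.1 + 9.4)/2 = 19.8/2 = 9.9
s − a = 5.6, s − b = 3.8, s − c = 0.5
s(s−a)(s−b)(s−c) = 9.9·5.6·3.8·0.5 ≈ 105.336
Area = √105.336 ≈ 10.2633

Area = 10.26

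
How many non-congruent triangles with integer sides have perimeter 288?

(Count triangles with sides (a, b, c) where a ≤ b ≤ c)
Let a ≤ b ≤ c with a + b + c = 288. The only binding inequality is a + b > c, i.e. 288 − c > c, so c < 288/2; and c ≥ 288/3 since c is the largest side.
So 96 ≤ c ≤ 143. For each c, b runs from ⌈(288 − c)/2⌉ up to c (then a = 288 − b − c satisfies 1 ≤ a ≤ b automatically), giving c − ⌈(288 − c)/2⌉ + 1 choices.
Summing over c: 1 + 2 + 4 + 5 + … + 70 + 71  (48 terms, c = 96, …, 143) = 1728
Check (closed form: nearest integer to p²/48 for even p, (p+3)²/48 for odd p): 288²/48 = 82944/48 ≈ 1728.00 → 1728

1728 triangles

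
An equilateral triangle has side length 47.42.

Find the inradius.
r = Area/s with s the semi-perimeter.
Area = (√3/4)·47.42² = (√3/4)·2248.6564 ≈ 0.433013·2248.6564 ≈ 973.697
s = 3·47.42/2 = 71.13
r ≈ 973.697/71.13 ≈ 13.689
(Equivalently r = side/(2√3) = 47.42/3.4641 ≈ 13.689.)

r = 13.69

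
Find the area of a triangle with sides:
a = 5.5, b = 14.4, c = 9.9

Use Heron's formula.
s = (5.5 + 14.4 + 9.9)/2 = 29.8/2 = 14.9
s − a = 9.4, s − b = 0.5, s − c = 5
s(s−a)(s−b)(s−c) = 14.9·9.4·0.5·5 ≈ 350.15
Area = √350.15 ≈ 18.7123

Area = 18.71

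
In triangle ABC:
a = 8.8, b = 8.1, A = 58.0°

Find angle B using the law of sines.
a/sin(A) = b/sin(B)  ⇒  sin(B) = b·sin(A)/a = 8.1·sin(58.0°)/8.8
sin(58.0°) ≈ 0.848048
sin(B) ≈ 8.1·0.848048/8.8 ≈ 6.86919/8.8 ≈ 0.78059
B = arcsin(0.78059) ≈ 51.3146°
(Since b ≤ a we need B ≤ A, so the obtuse alternative 180° − 51.3146° ≈ 128.685° is rejected.)

B = 51.31°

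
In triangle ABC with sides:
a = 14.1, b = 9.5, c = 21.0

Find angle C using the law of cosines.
c² = a² + b² − 2ab·cos(C)  ⇒  cos(C) = (a² + b² − c²)/(2ab)
cos(C) = (14.1² + 9.5² − 21.0²)/(2·14.1·9.5) = (198.81 + 90.25 − 441)/267.9 = -151.94/267.9 ≈ -0.567152
C = arccos(-0.567152) ≈ 124.552°

C = 124.6°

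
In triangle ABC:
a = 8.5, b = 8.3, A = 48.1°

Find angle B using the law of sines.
a/sin(A) = b/sin(B)  ⇒  sin(B) = b·sin(A)/a = 8.3·sin(48.1°)/8.5
sin(48.1°) ≈ 0.744312
sin(B) ≈ 8.3·0.744312/8.5 ≈ 6.17779/8.5 ≈ 0.726798
B = arcsin(0.726798) ≈ 46.6187°
(Since b ≤ a we need B ≤ A, so the obtuse alternative 180° − 46.6187° ≈ 133.381° is rejected.)

B = 46.62°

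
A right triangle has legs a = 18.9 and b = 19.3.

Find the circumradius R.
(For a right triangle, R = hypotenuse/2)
Hypotenuse c = √(a² + b²) = √(357.21 + 372.49) = √729.7 ≈ 27.013
R = c/2 ≈ 27.013/2 ≈ 13.5065

R = 13.51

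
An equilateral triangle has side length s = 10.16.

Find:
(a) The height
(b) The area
(a) The height splits the triangle into two 30-60-90 halves: h = s·√3/2 = 10.16·1.73205/2 ≈ 17.5976/2 ≈ 8.79882
(b) Area = (√3/4)·s² = (√3/4)·10.16² = (√3/4)·103.2256 ≈ 0.433013·103.2256 ≈ 44.698

Height = 8.799, Area = 44.7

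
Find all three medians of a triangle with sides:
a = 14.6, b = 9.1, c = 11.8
Median formula: m_a = ½√(2b² + 2c² − a²) (and cyclically). a² = 213.16, b² = 82.81, c² = 139.24.
m_a = ½√(2·82.81 + 2·139.24 − 213.16) = ½√230.94 ≈ ½·15.1967 ≈ 7.59836
m_b = ½√(2·213.16 + 2·139.24 − 82.81) = ½√621.99 ≈ ½·24.9397 ≈ 12.4699
m_c = ½√(2·213.16 + 2·82.81 − 139.24) = ½√452.7 ≈ ½·21.2767 ≈ 10.6384

m_a = 7.598, m_b = 12.47, m_c = 10.64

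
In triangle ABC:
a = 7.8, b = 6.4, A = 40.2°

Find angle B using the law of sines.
a/sin(A) = b/sin(B)  ⇒  sin(B) = b·sin(A)/a = 6.4·sin(40.2°)/7.8
sin(40.2°) ≈ 0.645458
sin(B) ≈ 6.4·0.645458/7.8 ≈ 4.13093/7.8 ≈ 0.529606
B = arcsin(0.529606) ≈ 31.9789°
(Since b ≤ a we need B ≤ A, so the obtuse alternative 180° − 31.9789° ≈ 148.021° is rejected.)

B = 31.98°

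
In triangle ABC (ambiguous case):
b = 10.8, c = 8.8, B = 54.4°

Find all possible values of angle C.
b/sin(B) = c/sin(C)  ⇒  sin(C) = c·sin(B)/b = 8.8·sin(54.4°)/10.8
sin(54.4°) ≈ 0.813101
sin(C) ≈ 8.8·0.813101/10.8 ≈ 7.15529/10.8 ≈ 0.662527
Candidate 1: C₁ = arcsin(0.662527) ≈ 41.4928°  →  A = 180° − 54.4° − 41.4928° ≈ 84.1072° > 0, valid
Candidate 2: C₂ = 180° − C₁ ≈ 138.507°  →  A = 180° − 54.4° − 138.507° ≈ -12.9072° ≤ 0, not a valid triangle

C = 41.49° (one solution)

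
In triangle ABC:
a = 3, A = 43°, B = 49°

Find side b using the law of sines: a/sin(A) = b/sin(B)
a/sin(A) = b/sin(B)  ⇒  b = a·sin(B)/sin(A) = 3·sin(49°)/sin(43°)
sin(49°) ≈ 0.75471, sin(43°) ≈ 0.681998
b ≈ 3·0.75471/0.681998 ≈ 2.26413/0.681998 ≈ 3.31984

b = 3.32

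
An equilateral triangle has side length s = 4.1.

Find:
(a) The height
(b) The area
(a) The height splits the triangle into two 30-60-90 halves: h = s·√3/2 = 4.1·1.73205/2 ≈ 7.10141/2 ≈ 3.5507
(b) Area = (√3/4)·s² = (√3/4)·4.1² = (√3/4)·16.81 ≈ 0.433013·16.81 ≈ 7.27894

Height = 3.551, Area = 7.279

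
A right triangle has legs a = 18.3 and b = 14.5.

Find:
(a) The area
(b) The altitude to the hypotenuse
(a) The legs are perpendicular, so Area = ½·a·b = ½·18.3·14.5 = ½·265.35 = 132.675
(b) Hypotenuse c = √(a² + b²) = √(334.89 + 210.25) = √545.14 ≈ 23.3482
    Area = ½·c·h_c  ⇒  h_c = 2·Area/c = 265.35/23.3482 ≈ 11.3649

Area = 132.675, h_c = 11.36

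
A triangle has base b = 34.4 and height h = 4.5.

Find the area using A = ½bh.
A = ½·b·h = ½·34.4·4.5 = ½·154.8 = 77.4

Area = 77.4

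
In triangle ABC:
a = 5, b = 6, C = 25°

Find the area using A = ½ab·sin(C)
A = ½·a·b·sin(C) = ½·5·6·sin(25°)
sin(25°) ≈ 0.422618
A ≈ ½·30·0.422618 = 15·0.422618 ≈ 6.33927

Area = 6.339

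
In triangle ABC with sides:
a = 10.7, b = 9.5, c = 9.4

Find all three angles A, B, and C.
Law of cosines for each angle (a² = 114.49, b² = 90.25, c² = 88.36):
cos(A) = (b² + c² − a²)/(2bc) = (90.25 + 88.36 − 114.49)/(2·9.5·9.4) = 64.12/178.6 ≈ 0.359015  ⇒  A ≈ 68.9603°
cos(B) = (a² + c² − b²)/(2ac) = (114.49 + 88.36 − 90.25)/(2·10.7·9.4) = 112.6/201.16 ≈ 0.559753  ⇒  B ≈ 55.9613°
cos(C) = (a² + b² − c²)/(2ab) = (114.49 + 90.25 − 88.36)/(2·10.7·9.5) = 116.38/203.3 ≈ 0.572455  ⇒  C ≈ 55.0784°
Check: A + B + C ≈ 180°

A = 68.96°, B = 55.96°, C = 55.08°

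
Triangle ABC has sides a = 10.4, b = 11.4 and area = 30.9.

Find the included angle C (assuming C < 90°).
Area = ½·a·b·sin(C)  ⇒  sin(C) = 2·Area/(a·b) = 2·30.9/(10.4·11.4) = 61.8/118.56 ≈ 0.521255
C = arcsin(0.521255) ≈ 31.4165° (taking the acute solution since C < 90°)

C = 31.42°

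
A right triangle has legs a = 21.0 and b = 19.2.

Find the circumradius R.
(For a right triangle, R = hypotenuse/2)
Hypotenuse c = √(a² + b²) = √(441 + 368.64) = √809.64 ≈ 28.4542
R = c/2 ≈ 28.4542/2 ≈ 14.2271

R = 14.23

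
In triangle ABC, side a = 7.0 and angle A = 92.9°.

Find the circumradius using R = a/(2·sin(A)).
R = a/(2·sin(A)) = 7.0/(2·sin(92.9°))
sin(92.9°) ≈ 0.998719
R ≈ 7.0/(2·0.998719) = 7.0/1.99744 ≈ 3.50449

R = 3.504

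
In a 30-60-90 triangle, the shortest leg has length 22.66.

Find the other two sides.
In a 30-60-90 triangle the sides are in ratio 1 : √3 : 2 (short leg : long leg : hypotenuse).
Long leg = 22.66·√3 ≈ 22.66·1.73205 ≈ 39.2483
Hypotenuse = 2·22.66 = 45.32

Long leg = 22.66√3 = 39.25, Hypotenuse = 45.32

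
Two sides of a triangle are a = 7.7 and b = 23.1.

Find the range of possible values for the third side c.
Triangle inequality: |a − b| < c < a + b
|a − b| = |7.7 − 23.1| = 15.4
a + b = 7.7 + 23.1 = 30.8

15.4 < c < 30.8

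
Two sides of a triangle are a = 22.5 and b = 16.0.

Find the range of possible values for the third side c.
Triangle inequality: |a − b| < c < a + b
|a − b| = |22.5 − 16.0| = 6.5
a + b = 22.5 + 16.0 = 38.5

6.5 < c < 38.5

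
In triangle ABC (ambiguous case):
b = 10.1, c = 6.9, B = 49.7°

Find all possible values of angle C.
b/sin(B) = c/sin(C)  ⇒  sin(C) = c·sin(B)/b = 6.9·sin(49.7°)/10.1
sin(49.7°) ≈ 0.762668
sin(C) ≈ 6.9·0.762668/10.1 ≈ 5.26241/10.1 ≈ 0.521031
Candidate 1: C₁ = arcsin(0.521031) ≈ 31.4014°  →  A = 180° − 49.7° − 31.4014° ≈ 98.8986° > 0, valid
Candidate 2: C₂ = 180° − C₁ ≈ 148.599°  →  A = 180° − 49.7° − 148.599° ≈ -18.2986° ≤ 0, not a valid triangle

C = 31.4° (one solution)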